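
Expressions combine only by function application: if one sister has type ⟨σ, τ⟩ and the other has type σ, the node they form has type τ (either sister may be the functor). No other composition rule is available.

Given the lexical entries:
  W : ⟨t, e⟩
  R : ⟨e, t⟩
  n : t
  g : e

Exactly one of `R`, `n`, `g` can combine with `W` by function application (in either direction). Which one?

R : ⟨e, t⟩ — W needs t; R needs e; neither fits.
n — combines: W : ⟨t, e⟩ takes n : t as argument, giving e.
g : e — W needs t; g needs nothing (atomic); neither fits.

n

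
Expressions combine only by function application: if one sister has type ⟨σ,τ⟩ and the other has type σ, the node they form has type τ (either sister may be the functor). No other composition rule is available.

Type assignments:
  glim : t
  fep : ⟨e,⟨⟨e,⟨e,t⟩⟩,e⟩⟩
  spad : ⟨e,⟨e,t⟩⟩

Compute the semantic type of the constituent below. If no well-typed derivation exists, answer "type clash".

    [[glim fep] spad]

[glim fep]: t and ⟨e,⟨⟨e,⟨e,t⟩⟩,e⟩⟩ cannot combine by function application — type clash.

type clash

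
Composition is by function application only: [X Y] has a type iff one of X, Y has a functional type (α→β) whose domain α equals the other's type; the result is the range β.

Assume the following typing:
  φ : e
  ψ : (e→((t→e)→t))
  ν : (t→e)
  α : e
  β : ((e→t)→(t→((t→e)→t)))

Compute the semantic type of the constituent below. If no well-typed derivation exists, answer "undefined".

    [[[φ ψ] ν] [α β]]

undefined

At [φ ψ], ψ : (e→((t→e)→t)) takes φ : e, giving ((t→e)→t).
At [[φ ψ] ν], [φ ψ] : ((t→e)→t) takes ν : (t→e), giving t.
At [α β]: neither e nor ((e→t)→(t→((t→e)→t))) can take the other as argument; the node is ill-typed.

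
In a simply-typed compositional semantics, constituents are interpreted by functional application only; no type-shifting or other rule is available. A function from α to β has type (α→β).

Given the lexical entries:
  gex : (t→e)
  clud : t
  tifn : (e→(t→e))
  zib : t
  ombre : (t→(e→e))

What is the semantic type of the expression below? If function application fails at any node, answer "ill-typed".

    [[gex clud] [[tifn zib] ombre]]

ill-typed

[gex clud]: gex is (t→e), clud is t; result e.
[tifn zib]: (e→(t→e)) and t cannot combine by function application — type clash.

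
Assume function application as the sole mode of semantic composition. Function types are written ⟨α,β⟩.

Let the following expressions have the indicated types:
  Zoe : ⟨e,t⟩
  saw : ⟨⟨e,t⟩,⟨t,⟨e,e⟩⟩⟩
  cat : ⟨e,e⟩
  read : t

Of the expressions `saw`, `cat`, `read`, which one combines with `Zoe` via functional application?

saw — combines: saw : ⟨⟨e,t⟩,⟨t,⟨e,e⟩⟩⟩ takes Zoe : ⟨e,t⟩ as argument, giving ⟨t,⟨e,e⟩⟩.
cat : ⟨e,e⟩ — neither side's domain matches the other.
read : t — neither side's domain matches the other.

saw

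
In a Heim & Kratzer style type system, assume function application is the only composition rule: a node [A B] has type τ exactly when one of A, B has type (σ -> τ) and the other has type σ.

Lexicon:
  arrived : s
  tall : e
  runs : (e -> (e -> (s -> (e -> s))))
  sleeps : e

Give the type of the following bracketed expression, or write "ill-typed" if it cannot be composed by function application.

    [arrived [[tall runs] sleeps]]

[tall runs]: functor runs : (e -> (e -> (s -> (e -> s)))), argument tall : e; result (e -> (s -> (e -> s))).
[[tall runs] sleeps]: functor [tall runs] : (e -> (s -> (e -> s))), argument sleeps : e; result (s -> (e -> s)).
[arrived [[tall runs] sleeps]]: functor [[tall runs] sleeps] : (s -> (e -> s)), argument arrived : s; result (e -> s).

(e -> s)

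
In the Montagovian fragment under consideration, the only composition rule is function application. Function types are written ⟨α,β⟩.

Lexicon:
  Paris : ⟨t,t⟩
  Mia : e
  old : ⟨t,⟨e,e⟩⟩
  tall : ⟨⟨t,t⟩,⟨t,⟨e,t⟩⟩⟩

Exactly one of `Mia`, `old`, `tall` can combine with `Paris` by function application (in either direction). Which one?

Mia : e — does not combine with Paris.
old : ⟨t,⟨e,e⟩⟩ — does not combine with Paris.
tall — combines: tall : ⟨⟨t,t⟩,⟨t,⟨e,t⟩⟩⟩ takes Paris : ⟨t,t⟩ as argument, giving ⟨t,⟨e,t⟩⟩.

tall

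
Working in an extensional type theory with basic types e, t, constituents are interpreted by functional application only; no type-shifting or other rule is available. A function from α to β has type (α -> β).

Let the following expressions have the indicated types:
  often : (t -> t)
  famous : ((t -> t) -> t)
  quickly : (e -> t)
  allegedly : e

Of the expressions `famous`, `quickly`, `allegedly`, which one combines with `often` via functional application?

famous — combines: famous : ((t -> t) -> t) takes often : (t -> t) as argument, giving t.
quickly : (e -> t) — neither side's domain matches the other.
allegedly : e — neither side's domain matches the other.

famous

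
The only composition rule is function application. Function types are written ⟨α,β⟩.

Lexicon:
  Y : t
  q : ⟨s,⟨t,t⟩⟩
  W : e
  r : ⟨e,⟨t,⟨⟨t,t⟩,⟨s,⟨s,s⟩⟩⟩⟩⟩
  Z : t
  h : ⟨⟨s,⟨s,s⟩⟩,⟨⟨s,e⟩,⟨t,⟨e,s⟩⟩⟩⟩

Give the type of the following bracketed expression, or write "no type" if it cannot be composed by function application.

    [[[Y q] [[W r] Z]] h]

no type

[Y q]: t and ⟨s,⟨t,t⟩⟩ cannot combine by function application — type clash.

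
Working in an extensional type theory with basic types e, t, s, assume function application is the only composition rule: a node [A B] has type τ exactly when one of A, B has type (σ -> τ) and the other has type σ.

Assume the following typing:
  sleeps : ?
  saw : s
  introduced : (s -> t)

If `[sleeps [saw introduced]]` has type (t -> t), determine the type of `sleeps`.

At [sleeps [saw introduced]] (required: (t -> t)): [saw introduced] is t, which is not a function with range (t -> t); hence sleeps is the functor — type (t -> (t -> t)).

(t -> (t -> t))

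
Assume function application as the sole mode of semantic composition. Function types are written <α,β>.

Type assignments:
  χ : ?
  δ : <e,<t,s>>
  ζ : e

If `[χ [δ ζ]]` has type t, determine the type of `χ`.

<<t,s>,t>

[χ [δ ζ]] must have type t. The sister [δ ζ] has type <t,s>; that is not a function onto t, so χ must be the functor, of type <<t,s>,t>.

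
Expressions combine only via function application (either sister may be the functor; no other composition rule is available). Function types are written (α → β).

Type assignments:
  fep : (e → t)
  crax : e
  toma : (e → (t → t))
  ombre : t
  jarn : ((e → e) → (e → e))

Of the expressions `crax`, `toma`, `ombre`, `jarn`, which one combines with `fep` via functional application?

crax — combines: fep : (e → t) takes crax : e as argument, giving t.
toma : (e → (t → t)) — no; fep wants e, and toma wants e.
ombre : t — no; fep wants e, and ombre wants nothing (atomic).
jarn : ((e → e) → (e → e)) — no; fep wants e, and jarn wants (e → e).

crax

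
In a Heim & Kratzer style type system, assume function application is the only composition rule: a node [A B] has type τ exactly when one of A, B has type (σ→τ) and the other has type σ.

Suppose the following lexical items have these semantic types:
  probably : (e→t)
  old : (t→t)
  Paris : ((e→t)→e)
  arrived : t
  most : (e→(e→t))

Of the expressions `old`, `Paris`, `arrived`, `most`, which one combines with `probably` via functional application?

old : (t→t) — no; probably wants e, and old wants t.
Paris — combines: Paris : ((e→t)→e) takes probably : (e→t) as argument, giving e.
arrived : t — no; probably wants e, and arrived wants nothing (atomic).
most : (e→(e→t)) — no; probably wants e, and most wants e.

Paris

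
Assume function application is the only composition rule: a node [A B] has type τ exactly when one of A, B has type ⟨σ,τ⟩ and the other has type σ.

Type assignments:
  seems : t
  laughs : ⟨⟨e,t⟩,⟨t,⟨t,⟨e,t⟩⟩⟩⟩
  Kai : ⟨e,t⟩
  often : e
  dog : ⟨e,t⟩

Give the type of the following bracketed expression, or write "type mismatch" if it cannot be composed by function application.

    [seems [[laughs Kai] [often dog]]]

[laughs Kai]: ⟨⟨e,t⟩,⟨t,⟨t,⟨e,t⟩⟩⟩⟩ applied to ⟨e,t⟩ yields ⟨t,⟨t,⟨e,t⟩⟩⟩.
[often dog]: ⟨e,t⟩ applied to e yields t.
[[laughs Kai] [often dog]]: ⟨t,⟨t,⟨e,t⟩⟩⟩ applied to t yields ⟨t,⟨e,t⟩⟩.
[seems [[laughs Kai] [often dog]]]: ⟨t,⟨e,t⟩⟩ applied to t yields ⟨e,t⟩.

⟨e,t⟩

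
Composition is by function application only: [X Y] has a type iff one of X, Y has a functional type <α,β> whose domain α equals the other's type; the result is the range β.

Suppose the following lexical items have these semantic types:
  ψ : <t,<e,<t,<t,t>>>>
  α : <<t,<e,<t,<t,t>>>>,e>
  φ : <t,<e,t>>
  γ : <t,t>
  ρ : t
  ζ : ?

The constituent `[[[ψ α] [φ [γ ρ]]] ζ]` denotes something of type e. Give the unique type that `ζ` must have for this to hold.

For [[[ψ α] [φ [γ ρ]]] ζ] to have type e with [[ψ α] [φ [γ ρ]]] of type t, ζ must be the function: ζ : <t,e>.

<t,e>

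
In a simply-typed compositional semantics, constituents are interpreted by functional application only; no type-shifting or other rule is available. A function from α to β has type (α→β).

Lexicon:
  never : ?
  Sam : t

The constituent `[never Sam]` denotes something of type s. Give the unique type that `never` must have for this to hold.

[never Sam] is required to be s. Sam : t cannot yield s as functor, so never : (t→s).

(t→s)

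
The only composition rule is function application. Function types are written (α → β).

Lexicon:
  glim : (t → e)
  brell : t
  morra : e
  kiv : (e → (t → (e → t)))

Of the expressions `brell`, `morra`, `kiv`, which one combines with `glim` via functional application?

brell — combines: glim : (t → e) takes brell : t as argument, giving e.
morra : e — neither side's domain matches the other.
kiv : (e → (t → (e → t))) — neither side's domain matches the other.

brell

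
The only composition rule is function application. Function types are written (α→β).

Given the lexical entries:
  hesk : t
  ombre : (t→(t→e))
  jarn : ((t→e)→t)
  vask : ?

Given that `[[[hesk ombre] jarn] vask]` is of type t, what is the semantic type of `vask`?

(t→t)

For [[[hesk ombre] jarn] vask] to have type t with [[hesk ombre] jarn] of type t, vask must be the function: vask : (t→t).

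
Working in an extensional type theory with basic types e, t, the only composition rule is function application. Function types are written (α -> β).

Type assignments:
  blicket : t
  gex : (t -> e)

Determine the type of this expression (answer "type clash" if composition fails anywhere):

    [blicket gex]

e

[blicket gex]: functor gex : (t -> e), argument blicket : t; result e.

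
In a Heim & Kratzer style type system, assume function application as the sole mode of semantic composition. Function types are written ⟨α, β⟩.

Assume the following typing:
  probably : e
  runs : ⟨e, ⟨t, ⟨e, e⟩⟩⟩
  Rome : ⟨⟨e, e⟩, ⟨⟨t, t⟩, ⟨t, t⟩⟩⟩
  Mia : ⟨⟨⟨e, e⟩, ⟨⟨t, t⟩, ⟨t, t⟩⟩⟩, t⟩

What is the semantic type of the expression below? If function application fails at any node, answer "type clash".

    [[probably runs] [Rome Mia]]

⟨e, e⟩

[probably runs]: ⟨e, ⟨t, ⟨e, e⟩⟩⟩ applied to e yields ⟨t, ⟨e, e⟩⟩.
[Rome Mia]: ⟨⟨⟨e, e⟩, ⟨⟨t, t⟩, ⟨t, t⟩⟩⟩, t⟩ applied to ⟨⟨e, e⟩, ⟨⟨t, t⟩, ⟨t, t⟩⟩⟩ yields t.
[[probably runs] [Rome Mia]]: ⟨t, ⟨e, e⟩⟩ applied to t yields ⟨e, e⟩.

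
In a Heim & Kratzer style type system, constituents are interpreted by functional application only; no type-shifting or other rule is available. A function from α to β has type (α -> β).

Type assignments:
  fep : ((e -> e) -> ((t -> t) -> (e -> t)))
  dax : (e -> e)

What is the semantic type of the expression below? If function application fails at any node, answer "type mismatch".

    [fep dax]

[fep dax] — fep of type ((e -> e) -> ((t -> t) -> (e -> t))) combines with dax of type (e -> e): type ((t -> t) -> (e -> t)).

((t -> t) -> (e -> t))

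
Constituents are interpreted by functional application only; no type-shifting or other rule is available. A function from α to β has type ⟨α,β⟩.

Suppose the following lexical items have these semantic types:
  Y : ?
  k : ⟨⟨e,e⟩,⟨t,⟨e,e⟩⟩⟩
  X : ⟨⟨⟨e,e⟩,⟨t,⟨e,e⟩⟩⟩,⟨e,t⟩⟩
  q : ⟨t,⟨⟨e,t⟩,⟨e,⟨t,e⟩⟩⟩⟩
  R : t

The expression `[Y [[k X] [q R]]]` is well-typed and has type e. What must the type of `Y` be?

⟨⟨e,⟨t,e⟩⟩,e⟩

For [Y [[k X] [q R]]] to have type e with [[k X] [q R]] of type ⟨e,⟨t,e⟩⟩, Y must be the function: Y : ⟨⟨e,⟨t,e⟩⟩,e⟩.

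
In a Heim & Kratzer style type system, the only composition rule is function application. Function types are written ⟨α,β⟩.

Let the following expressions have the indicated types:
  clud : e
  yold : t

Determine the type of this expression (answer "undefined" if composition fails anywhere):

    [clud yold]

[clud yold]: e with t — neither is a function whose domain matches the other; composition fails here.

undefined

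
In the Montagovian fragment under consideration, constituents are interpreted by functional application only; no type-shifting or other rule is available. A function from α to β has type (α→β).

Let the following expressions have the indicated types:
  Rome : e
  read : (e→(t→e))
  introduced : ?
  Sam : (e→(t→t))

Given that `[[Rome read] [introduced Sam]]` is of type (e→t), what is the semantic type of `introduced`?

At [[Rome read] [introduced Sam]] (required: (e→t)): [Rome read] is (t→e), which is not a function with range (e→t); hence [introduced Sam] is the functor — type ((t→e)→(e→t)).
At [introduced Sam] (required: ((t→e)→(e→t))): Sam is (e→(t→t)), which is not a function with range ((t→e)→(e→t)); hence introduced is the functor — type ((e→(t→t))→((t→e)→(e→t))).

((e→(t→t))→((t→e)→(e→t)))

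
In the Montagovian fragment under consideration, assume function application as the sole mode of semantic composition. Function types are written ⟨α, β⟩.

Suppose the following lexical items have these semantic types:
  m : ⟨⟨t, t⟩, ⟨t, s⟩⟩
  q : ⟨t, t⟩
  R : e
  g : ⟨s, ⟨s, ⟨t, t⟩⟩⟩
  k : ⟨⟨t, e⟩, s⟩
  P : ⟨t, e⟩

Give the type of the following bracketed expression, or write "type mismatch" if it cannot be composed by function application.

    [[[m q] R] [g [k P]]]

At [m q], m : ⟨⟨t, t⟩, ⟨t, s⟩⟩ takes q : ⟨t, t⟩, giving ⟨t, s⟩.
At [[m q] R]: neither ⟨t, s⟩ nor e can take the other as argument; the node is ill-typed.

type mismatch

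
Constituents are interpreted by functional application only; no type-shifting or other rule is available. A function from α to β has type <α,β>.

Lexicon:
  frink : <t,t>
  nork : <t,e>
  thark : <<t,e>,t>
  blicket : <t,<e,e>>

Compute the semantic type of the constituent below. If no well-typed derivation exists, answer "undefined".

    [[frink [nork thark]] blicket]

<e,e>

[nork thark]: thark is <<t,e>,t>, nork is <t,e>; result t.
[frink [nork thark]]: frink is <t,t>, [nork thark] is t; result t.
[[frink [nork thark]] blicket]: blicket is <t,<e,e>>, [frink [nork thark]] is t; result <e,e>.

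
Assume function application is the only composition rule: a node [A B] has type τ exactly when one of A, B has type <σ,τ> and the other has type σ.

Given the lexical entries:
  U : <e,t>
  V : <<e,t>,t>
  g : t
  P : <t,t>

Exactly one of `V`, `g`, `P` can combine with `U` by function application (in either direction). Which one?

V

V — combines: V : <<e,t>,t> takes U : <e,t> as argument, giving t.
g : t — U needs e; g needs nothing (atomic); neither fits.
P : <t,t> — U needs e; P needs t; neither fits.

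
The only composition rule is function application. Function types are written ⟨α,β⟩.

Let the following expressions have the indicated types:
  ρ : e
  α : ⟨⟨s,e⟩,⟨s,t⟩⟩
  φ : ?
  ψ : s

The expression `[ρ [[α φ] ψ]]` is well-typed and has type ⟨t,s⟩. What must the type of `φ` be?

⟨⟨⟨s,e⟩,⟨s,t⟩⟩,⟨s,⟨e,⟨t,s⟩⟩⟩⟩

At [ρ [[α φ] ψ]] (required: ⟨t,s⟩): ρ is e, which is not a function with range ⟨t,s⟩; hence [[α φ] ψ] is the functor — type ⟨e,⟨t,s⟩⟩.
At [[α φ] ψ] (required: ⟨e,⟨t,s⟩⟩): ψ is s, which is not a function with range ⟨e,⟨t,s⟩⟩; hence [α φ] is the functor — type ⟨s,⟨e,⟨t,s⟩⟩⟩.
At [α φ] (required: ⟨s,⟨e,⟨t,s⟩⟩⟩): α is ⟨⟨s,e⟩,⟨s,t⟩⟩, which is not a function with range ⟨s,⟨e,⟨t,s⟩⟩⟩; hence φ is the functor — type ⟨⟨⟨s,e⟩,⟨s,t⟩⟩,⟨s,⟨e,⟨t,s⟩⟩⟩⟩.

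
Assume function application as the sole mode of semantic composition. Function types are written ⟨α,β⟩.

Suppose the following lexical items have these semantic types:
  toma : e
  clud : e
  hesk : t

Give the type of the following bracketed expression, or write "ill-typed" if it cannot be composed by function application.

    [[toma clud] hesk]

ill-typed

[toma clud]: e and e cannot combine by function application — type clash.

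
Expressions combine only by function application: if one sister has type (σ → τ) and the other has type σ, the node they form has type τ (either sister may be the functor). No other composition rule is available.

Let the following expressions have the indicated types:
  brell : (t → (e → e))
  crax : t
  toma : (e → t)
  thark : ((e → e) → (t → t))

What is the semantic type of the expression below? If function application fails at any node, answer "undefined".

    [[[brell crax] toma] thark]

At [brell crax], brell : (t → (e → e)) takes crax : t, giving (e → e).
At [[brell crax] toma]: neither (e → e) nor (e → t) can take the other as argument; the node is ill-typed.

undefined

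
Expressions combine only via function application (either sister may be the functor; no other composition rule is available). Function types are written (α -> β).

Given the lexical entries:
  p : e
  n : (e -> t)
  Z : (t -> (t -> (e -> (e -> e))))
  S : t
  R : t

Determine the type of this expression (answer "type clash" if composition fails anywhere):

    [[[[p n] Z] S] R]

type clash

[p n]: functor n : (e -> t), argument p : e; result t.
[[p n] Z]: functor Z : (t -> (t -> (e -> (e -> e)))), argument [p n] : t; result (t -> (e -> (e -> e))).
[[[p n] Z] S]: functor [[p n] Z] : (t -> (e -> (e -> e))), argument S : t; result (e -> (e -> e)).
At [[[[p n] Z] S] R]: neither (e -> (e -> e)) nor t can take the other as argument; the node is ill-typed.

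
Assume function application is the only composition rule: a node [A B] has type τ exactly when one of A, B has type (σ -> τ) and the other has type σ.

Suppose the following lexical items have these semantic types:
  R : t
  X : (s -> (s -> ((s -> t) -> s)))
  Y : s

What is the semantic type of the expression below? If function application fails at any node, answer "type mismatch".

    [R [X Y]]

type mismatch

[X Y]: X is (s -> (s -> ((s -> t) -> s))), Y is s; result (s -> ((s -> t) -> s)).
[R [X Y]]: t and (s -> ((s -> t) -> s)) cannot combine by function application — type clash.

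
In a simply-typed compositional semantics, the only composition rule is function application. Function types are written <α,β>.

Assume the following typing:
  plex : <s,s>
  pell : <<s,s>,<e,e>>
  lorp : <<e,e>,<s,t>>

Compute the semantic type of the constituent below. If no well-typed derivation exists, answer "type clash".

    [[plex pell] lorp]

[plex pell]: pell is <<s,s>,<e,e>>, plex is <s,s>; result <e,e>.
[[plex pell] lorp]: lorp is <<e,e>,<s,t>>, [plex pell] is <e,e>; result <s,t>.

<s,t>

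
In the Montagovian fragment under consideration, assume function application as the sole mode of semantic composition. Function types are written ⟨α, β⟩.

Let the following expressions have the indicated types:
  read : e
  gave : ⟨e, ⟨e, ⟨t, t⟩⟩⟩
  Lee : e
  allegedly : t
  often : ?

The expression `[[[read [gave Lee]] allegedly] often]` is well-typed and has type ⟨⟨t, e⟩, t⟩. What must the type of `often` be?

For [[[read [gave Lee]] allegedly] often] to have type ⟨⟨t, e⟩, t⟩ with [[read [gave Lee]] allegedly] of type t, often must be the function: often : ⟨t, ⟨⟨t, e⟩, t⟩⟩.

⟨t, ⟨⟨t, e⟩, t⟩⟩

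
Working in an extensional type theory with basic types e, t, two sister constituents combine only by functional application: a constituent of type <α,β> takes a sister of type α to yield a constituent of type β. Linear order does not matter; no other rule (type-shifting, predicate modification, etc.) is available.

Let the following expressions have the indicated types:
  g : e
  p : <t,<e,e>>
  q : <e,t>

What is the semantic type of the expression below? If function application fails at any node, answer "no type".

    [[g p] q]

[g p]: e with <t,<e,e>> — neither is a function whose domain matches the other; composition fails here.

no type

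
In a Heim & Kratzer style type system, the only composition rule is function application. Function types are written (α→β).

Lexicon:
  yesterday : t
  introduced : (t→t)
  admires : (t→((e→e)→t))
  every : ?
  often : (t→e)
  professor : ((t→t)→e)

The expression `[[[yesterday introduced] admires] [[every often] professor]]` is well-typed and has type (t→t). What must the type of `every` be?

For [[[yesterday introduced] admires] [[every often] professor]] to have type (t→t) with [[yesterday introduced] admires] of type ((e→e)→t), [[every often] professor] must be the function: [[every often] professor] : (((e→e)→t)→(t→t)).
For [[every often] professor] to have type (((e→e)→t)→(t→t)) with professor of type ((t→t)→e), [every often] must be the function: [every often] : (((t→t)→e)→(((e→e)→t)→(t→t))).
For [every often] to have type (((t→t)→e)→(((e→e)→t)→(t→t))) with often of type (t→e), every must be the function: every : ((t→e)→(((t→t)→e)→(((e→e)→t)→(t→t)))).

((t→e)→(((t→t)→e)→(((e→e)→t)→(t→t))))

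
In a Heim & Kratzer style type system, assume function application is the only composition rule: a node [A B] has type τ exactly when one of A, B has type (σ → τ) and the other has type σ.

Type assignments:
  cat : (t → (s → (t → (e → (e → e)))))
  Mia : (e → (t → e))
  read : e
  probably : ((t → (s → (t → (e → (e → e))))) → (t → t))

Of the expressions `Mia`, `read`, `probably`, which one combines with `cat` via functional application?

Mia : (e → (t → e)) — does not combine with cat.
read : e — does not combine with cat.
probably — combines: probably : ((t → (s → (t → (e → (e → e))))) → (t → t)) takes cat : (t → (s → (t → (e → (e → e))))) as argument, giving (t → t).

probably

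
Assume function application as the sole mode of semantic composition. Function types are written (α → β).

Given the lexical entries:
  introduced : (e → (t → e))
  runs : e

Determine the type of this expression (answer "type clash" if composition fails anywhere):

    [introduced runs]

[introduced runs]: introduced is (e → (t → e)), runs is e; result (t → e).

(t → e)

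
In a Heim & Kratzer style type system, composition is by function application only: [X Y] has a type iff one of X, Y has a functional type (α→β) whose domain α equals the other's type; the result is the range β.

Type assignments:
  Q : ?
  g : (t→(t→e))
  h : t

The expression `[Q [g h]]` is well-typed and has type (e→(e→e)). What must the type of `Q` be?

((t→e)→(e→(e→e)))

[Q [g h]] must have type (e→(e→e)). The sister [g h] has type (t→e); that is not a function onto (e→(e→e)), so Q must be the functor, of type ((t→e)→(e→(e→e))).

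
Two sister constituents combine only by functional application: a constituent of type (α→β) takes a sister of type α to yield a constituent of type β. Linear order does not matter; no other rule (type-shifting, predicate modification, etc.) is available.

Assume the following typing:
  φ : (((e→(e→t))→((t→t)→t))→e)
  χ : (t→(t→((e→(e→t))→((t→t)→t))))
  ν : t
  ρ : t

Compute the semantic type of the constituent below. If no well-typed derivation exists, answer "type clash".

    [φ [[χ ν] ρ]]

At [χ ν], χ : (t→(t→((e→(e→t))→((t→t)→t)))) takes ν : t, giving (t→((e→(e→t))→((t→t)→t))).
At [[χ ν] ρ], [χ ν] : (t→((e→(e→t))→((t→t)→t))) takes ρ : t, giving ((e→(e→t))→((t→t)→t)).
At [φ [[χ ν] ρ]], φ : (((e→(e→t))→((t→t)→t))→e) takes [[χ ν] ρ] : ((e→(e→t))→((t→t)→t)), giving e.

e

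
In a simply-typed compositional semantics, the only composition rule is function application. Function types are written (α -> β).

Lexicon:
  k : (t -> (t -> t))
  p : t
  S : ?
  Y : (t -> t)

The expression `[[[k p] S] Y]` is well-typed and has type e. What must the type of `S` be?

For [[[k p] S] Y] to have type e with Y of type (t -> t), [[k p] S] must be the function: [[k p] S] : ((t -> t) -> e).
For [[k p] S] to have type ((t -> t) -> e) with [k p] of type (t -> t), S must be the function: S : ((t -> t) -> ((t -> t) -> e)).

((t -> t) -> ((t -> t) -> e))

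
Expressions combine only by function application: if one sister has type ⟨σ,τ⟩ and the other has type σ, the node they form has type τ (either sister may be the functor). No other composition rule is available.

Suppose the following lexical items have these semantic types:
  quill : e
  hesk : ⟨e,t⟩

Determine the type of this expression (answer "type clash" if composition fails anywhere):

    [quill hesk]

[quill hesk]: ⟨e,t⟩ applied to e yields t.

t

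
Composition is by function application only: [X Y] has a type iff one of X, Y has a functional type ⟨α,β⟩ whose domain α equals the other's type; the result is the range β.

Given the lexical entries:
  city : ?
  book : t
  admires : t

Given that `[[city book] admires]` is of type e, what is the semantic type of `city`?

[[city book] admires] is required to be e. admires : t cannot yield e as functor, so [city book] : ⟨t,e⟩.
[city book] is required to be ⟨t,e⟩. book : t cannot yield ⟨t,e⟩ as functor, so city : ⟨t,⟨t,e⟩⟩.

⟨t,⟨t,e⟩⟩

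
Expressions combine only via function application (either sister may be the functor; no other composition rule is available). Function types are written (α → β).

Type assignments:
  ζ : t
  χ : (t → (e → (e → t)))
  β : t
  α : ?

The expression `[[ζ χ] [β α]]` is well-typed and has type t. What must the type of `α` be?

(t → ((e → (e → t)) → t))

For [[ζ χ] [β α]] to have type t with [ζ χ] of type (e → (e → t)), [β α] must be the function: [β α] : ((e → (e → t)) → t).
For [β α] to have type ((e → (e → t)) → t) with β of type t, α must be the function: α : (t → ((e → (e → t)) → t)).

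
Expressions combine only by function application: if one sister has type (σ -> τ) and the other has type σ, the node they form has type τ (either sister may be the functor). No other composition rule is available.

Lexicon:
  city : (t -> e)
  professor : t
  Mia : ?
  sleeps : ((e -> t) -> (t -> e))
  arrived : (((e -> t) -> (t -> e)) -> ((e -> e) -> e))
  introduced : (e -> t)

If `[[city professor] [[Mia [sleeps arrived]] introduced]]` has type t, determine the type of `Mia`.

(((e -> e) -> e) -> ((e -> t) -> (e -> t)))

[[city professor] [[Mia [sleeps arrived]] introduced]] must have type t. The sister [city professor] has type e; that is not a function onto t, so [[Mia [sleeps arrived]] introduced] must be the functor, of type (e -> t).
[[Mia [sleeps arrived]] introduced] must have type (e -> t). The sister introduced has type (e -> t); that is not a function onto (e -> t), so [Mia [sleeps arrived]] must be the functor, of type ((e -> t) -> (e -> t)).
[Mia [sleeps arrived]] must have type ((e -> t) -> (e -> t)). The sister [sleeps arrived] has type ((e -> e) -> e); that is not a function onto ((e -> t) -> (e -> t)), so Mia must be the functor, of type (((e -> e) -> e) -> ((e -> t) -> (e -> t))).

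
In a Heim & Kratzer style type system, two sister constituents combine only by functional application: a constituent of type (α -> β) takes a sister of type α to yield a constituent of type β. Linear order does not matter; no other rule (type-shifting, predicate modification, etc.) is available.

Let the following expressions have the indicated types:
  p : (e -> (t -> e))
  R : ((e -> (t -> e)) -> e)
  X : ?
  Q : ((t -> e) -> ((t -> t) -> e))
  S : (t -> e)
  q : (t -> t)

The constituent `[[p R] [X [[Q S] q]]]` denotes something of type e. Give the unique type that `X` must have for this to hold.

At [[p R] [X [[Q S] q]]] (required: e): [p R] is e, which is not a function with range e; hence [X [[Q S] q]] is the functor — type (e -> e).
At [X [[Q S] q]] (required: (e -> e)): [[Q S] q] is e, which is not a function with range (e -> e); hence X is the functor — type (e -> (e -> e)).

(e -> (e -> e))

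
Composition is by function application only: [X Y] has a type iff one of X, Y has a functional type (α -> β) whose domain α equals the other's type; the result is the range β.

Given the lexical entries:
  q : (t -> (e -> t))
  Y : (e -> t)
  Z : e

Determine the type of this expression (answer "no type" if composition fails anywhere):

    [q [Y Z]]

(e -> t)

[Y Z]: Y is (e -> t), Z is e; result t.
[q [Y Z]]: q is (t -> (e -> t)), [Y Z] is t; result (e -> t).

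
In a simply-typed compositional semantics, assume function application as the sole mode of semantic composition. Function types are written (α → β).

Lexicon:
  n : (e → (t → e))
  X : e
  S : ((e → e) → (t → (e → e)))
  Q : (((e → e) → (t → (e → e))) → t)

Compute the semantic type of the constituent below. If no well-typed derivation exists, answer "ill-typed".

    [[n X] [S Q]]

e

[n X]: functor n : (e → (t → e)), argument X : e; result (t → e).
[S Q]: functor Q : (((e → e) → (t → (e → e))) → t), argument S : ((e → e) → (t → (e → e))); result t.
[[n X] [S Q]]: functor [n X] : (t → e), argument [S Q] : t; result e.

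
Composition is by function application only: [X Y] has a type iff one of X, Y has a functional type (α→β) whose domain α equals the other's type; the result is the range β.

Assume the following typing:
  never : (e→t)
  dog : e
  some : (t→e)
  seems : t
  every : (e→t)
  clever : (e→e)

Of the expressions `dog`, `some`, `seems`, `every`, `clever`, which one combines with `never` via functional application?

dog

dog — combines: never : (e→t) takes dog : e as argument, giving t.
some : (t→e) — no; never wants e, and some wants t.
seems : t — no; never wants e, and seems wants nothing (atomic).
every : (e→t) — no; never wants e, and every wants e.
clever : (e→e) — no; never wants e, and clever wants e.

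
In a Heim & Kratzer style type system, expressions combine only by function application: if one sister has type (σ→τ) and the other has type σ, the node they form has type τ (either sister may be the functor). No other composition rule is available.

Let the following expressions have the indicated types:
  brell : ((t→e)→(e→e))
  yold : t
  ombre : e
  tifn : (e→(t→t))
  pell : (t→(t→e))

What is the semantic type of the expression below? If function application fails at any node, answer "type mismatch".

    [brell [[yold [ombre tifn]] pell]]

(e→e)

[ombre tifn]: tifn is (e→(t→t)), ombre is e; result (t→t).
[yold [ombre tifn]]: [ombre tifn] is (t→t), yold is t; result t.
[[yold [ombre tifn]] pell]: pell is (t→(t→e)), [yold [ombre tifn]] is t; result (t→e).
[brell [[yold [ombre tifn]] pell]]: brell is ((t→e)→(e→e)), [[yold [ombre tifn]] pell] is (t→e); result (e→e).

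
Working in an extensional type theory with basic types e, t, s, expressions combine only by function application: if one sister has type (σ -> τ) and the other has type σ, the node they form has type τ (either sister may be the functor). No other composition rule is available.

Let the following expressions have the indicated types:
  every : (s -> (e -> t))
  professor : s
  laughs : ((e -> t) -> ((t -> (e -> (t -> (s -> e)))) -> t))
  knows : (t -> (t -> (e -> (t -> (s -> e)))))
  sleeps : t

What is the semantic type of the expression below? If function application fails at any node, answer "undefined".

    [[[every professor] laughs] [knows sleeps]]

t

[every professor]: (s -> (e -> t)) applied to s yields (e -> t).
[[every professor] laughs]: ((e -> t) -> ((t -> (e -> (t -> (s -> e)))) -> t)) applied to (e -> t) yields ((t -> (e -> (t -> (s -> e)))) -> t).
[knows sleeps]: (t -> (t -> (e -> (t -> (s -> e))))) applied to t yields (t -> (e -> (t -> (s -> e)))).
[[[every professor] laughs] [knows sleeps]]: ((t -> (e -> (t -> (s -> e)))) -> t) applied to (t -> (e -> (t -> (s -> e)))) yields t.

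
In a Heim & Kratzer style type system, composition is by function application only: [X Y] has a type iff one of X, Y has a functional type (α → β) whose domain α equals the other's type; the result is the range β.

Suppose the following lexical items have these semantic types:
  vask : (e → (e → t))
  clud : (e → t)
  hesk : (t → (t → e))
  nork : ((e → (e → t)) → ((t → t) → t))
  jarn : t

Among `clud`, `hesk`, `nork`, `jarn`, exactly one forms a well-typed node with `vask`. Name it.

clud : (e → t) — does not combine with vask.
hesk : (t → (t → e)) — does not combine with vask.
nork — combines: nork : ((e → (e → t)) → ((t → t) → t)) takes vask : (e → (e → t)) as argument, giving ((t → t) → t).
jarn : t — does not combine with vask.

nork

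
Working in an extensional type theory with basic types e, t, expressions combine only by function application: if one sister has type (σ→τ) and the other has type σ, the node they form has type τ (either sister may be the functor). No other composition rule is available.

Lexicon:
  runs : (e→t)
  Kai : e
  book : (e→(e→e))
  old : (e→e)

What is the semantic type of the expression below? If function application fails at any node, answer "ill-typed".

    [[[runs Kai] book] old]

ill-typed

[runs Kai]: functor runs : (e→t), argument Kai : e; result t.
[[runs Kai] book]: t and (e→(e→e)) cannot combine by function application — type clash.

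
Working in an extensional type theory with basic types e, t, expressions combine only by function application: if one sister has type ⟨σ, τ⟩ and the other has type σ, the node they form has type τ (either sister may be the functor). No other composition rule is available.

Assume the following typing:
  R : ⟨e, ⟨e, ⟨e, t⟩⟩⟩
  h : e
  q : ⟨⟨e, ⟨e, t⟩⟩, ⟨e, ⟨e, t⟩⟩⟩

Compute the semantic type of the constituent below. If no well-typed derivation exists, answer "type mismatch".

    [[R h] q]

⟨e, ⟨e, t⟩⟩

[R h] — R of type ⟨e, ⟨e, ⟨e, t⟩⟩⟩ combines with h of type e: type ⟨e, ⟨e, t⟩⟩.
[[R h] q] — q of type ⟨⟨e, ⟨e, t⟩⟩, ⟨e, ⟨e, t⟩⟩⟩ combines with [R h] of type ⟨e, ⟨e, t⟩⟩: type ⟨e, ⟨e, t⟩⟩.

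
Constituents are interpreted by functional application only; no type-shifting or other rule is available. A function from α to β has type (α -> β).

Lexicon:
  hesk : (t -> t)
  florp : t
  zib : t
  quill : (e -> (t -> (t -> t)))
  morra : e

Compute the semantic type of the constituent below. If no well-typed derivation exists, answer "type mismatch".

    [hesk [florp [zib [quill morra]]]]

t

At [quill morra], quill : (e -> (t -> (t -> t))) takes morra : e, giving (t -> (t -> t)).
At [zib [quill morra]], [quill morra] : (t -> (t -> t)) takes zib : t, giving (t -> t).
At [florp [zib [quill morra]]], [zib [quill morra]] : (t -> t) takes florp : t, giving t.
At [hesk [florp [zib [quill morra]]]], hesk : (t -> t) takes [florp [zib [quill morra]]] : t, giving t.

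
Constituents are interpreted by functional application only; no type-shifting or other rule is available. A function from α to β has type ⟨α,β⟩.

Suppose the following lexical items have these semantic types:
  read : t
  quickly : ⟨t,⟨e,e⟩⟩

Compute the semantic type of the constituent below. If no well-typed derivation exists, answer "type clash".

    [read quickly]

⟨e,e⟩

At [read quickly], quickly : ⟨t,⟨e,e⟩⟩ takes read : t, giving ⟨e,e⟩.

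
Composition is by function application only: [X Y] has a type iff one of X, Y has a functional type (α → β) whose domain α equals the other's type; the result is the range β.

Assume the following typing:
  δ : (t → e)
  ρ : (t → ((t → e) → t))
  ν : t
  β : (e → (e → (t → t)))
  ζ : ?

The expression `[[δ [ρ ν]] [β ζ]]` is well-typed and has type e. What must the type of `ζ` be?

((e → (e → (t → t))) → (t → e))

At [[δ [ρ ν]] [β ζ]] (required: e): [δ [ρ ν]] is t, which is not a function with range e; hence [β ζ] is the functor — type (t → e).
At [β ζ] (required: (t → e)): β is (e → (e → (t → t))), which is not a function with range (t → e); hence ζ is the functor — type ((e → (e → (t → t))) → (t → e)).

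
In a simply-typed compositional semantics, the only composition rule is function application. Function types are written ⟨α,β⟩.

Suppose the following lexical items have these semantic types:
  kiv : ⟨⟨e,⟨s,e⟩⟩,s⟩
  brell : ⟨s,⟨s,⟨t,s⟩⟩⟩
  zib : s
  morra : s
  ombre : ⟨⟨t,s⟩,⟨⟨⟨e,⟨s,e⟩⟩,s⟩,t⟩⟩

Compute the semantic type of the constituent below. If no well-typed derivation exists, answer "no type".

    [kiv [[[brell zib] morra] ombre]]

t

[brell zib]: functor brell : ⟨s,⟨s,⟨t,s⟩⟩⟩, argument zib : s; result ⟨s,⟨t,s⟩⟩.
[[brell zib] morra]: functor [brell zib] : ⟨s,⟨t,s⟩⟩, argument morra : s; result ⟨t,s⟩.
[[[brell zib] morra] ombre]: functor ombre : ⟨⟨t,s⟩,⟨⟨⟨e,⟨s,e⟩⟩,s⟩,t⟩⟩, argument [[brell zib] morra] : ⟨t,s⟩; result ⟨⟨⟨e,⟨s,e⟩⟩,s⟩,t⟩.
[kiv [[[brell zib] morra] ombre]]: functor [[[brell zib] morra] ombre] : ⟨⟨⟨e,⟨s,e⟩⟩,s⟩,t⟩, argument kiv : ⟨⟨e,⟨s,e⟩⟩,s⟩; result t.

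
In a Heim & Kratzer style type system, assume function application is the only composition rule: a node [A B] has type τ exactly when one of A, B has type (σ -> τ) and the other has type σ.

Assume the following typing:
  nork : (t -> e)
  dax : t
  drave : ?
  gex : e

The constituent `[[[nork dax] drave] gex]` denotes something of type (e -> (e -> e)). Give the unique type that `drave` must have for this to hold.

[[[nork dax] drave] gex] is required to be (e -> (e -> e)). gex : e cannot yield (e -> (e -> e)) as functor, so [[nork dax] drave] : (e -> (e -> (e -> e))).
[[nork dax] drave] is required to be (e -> (e -> (e -> e))). [nork dax] : e cannot yield (e -> (e -> (e -> e))) as functor, so drave : (e -> (e -> (e -> (e -> e)))).

(e -> (e -> (e -> (e -> e))))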